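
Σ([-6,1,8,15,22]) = (-6) + 1 + 8 + 15 + 22
= 40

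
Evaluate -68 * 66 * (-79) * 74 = 26236848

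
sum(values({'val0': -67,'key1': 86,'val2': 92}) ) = (-67) + 86 + 92
= 111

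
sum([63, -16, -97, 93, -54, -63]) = -74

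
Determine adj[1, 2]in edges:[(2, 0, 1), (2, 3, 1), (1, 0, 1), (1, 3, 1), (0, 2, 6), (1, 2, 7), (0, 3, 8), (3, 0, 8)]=7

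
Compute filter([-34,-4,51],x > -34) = [-4, 51]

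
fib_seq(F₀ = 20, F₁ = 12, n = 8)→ [20, 12, 32, 44, 76, 120, 196, 316]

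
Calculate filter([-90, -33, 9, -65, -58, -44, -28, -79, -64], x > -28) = [9]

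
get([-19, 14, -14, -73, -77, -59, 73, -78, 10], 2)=-14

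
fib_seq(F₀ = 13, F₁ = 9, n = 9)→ [13, 9, 22, 31, 53, 84, 137, 221, 358]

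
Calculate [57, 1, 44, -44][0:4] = [57, 1, 44, -44]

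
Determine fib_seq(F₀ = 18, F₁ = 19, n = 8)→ [18, 19, 37, 56, 93, 149, 242, 391]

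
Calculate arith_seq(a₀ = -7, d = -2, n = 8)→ [-7, -9, -11, -13, -15, -17, -19, -21]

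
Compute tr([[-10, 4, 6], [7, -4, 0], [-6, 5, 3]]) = diagonal: (-10) + (-4) + 3
= -11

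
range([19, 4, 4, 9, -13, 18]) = 32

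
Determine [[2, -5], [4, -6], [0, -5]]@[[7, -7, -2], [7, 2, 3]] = [[-21, -24, -19], [-14, -40, -26], [-35, -10, -15]]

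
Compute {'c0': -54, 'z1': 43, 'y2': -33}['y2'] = -33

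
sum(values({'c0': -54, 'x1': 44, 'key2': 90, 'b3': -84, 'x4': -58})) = -62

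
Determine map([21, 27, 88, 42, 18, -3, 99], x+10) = 21+10=31, 27+10=37, 88+10=98, 42+10=52, 18+10=28, -3+10=7, 99+10=109
= [31, 37, 98, 52, 28, 7, 109]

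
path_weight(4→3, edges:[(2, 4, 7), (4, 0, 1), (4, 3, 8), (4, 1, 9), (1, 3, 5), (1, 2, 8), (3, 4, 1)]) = w(4→3)=8
= 8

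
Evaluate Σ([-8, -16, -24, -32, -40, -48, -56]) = -224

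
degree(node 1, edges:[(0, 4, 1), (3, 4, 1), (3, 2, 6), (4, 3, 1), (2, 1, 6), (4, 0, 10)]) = incident: (2,1)
= 1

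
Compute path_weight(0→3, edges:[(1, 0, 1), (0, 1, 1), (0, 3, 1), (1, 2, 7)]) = 1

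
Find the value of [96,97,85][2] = 85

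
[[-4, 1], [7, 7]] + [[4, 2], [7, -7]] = [[0, 3], [14, 0]]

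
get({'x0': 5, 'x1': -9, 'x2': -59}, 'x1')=-9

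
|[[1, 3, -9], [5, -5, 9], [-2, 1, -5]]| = 82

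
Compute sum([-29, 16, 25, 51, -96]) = -33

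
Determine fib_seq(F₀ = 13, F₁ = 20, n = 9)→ F_2 = F_1 + F_0 = 33
F_3 = F_2 + F_1 = 53
F_4 = F_3 + F_2 = 86
...
= [13, 20, 33, 53, 86, 139, 225, 364, 589]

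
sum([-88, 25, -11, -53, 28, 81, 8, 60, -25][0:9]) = slice → [-88, 25, -11, -53, 28, 81, 8, 60, -25]
(-88) + 25 + (-11) + (-53) + 28 + 81 + 8 + 60 + (-25)
= 25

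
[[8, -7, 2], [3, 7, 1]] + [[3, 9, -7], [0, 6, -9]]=[[11, 2, -5], [3, 13, -8]]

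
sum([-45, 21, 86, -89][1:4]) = 18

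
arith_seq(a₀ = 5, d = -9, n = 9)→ [5, -4, -13, -22, -31, -40, -49, -58, -67]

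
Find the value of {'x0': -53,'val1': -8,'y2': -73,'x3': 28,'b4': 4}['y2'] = -73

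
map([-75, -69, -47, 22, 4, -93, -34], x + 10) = -75+10=-65, -69+10=-59, -47+10=-37, 22+10=32, 4+10=14, -93+10=-83, -34+10=-24
= [-65, -59, -37, 32, 14, -83, -24]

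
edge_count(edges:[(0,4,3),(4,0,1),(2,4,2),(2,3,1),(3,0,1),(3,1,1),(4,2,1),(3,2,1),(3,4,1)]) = 9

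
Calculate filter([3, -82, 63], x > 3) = keep x where x > 3: 3✗, -82✗, 63✓
= [63]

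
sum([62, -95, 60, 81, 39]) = 62 + (-95) + 60 + 81 + 39
= 147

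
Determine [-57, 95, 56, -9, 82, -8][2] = 56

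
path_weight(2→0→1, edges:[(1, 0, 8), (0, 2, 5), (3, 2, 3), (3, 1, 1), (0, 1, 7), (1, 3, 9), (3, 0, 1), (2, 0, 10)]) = w(2→0)=10 + w(0→1)=7
= 17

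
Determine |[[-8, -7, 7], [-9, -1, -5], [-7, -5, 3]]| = (1)*(-8)*det([[-1, -5], [-5, 3]]) + (-1)*(-7)*det([[-9, -5], [-7, 3]]) + (1)*(7)*det([[-9, -1], [-7, -5]])
= 224 + -434 + 266
= 56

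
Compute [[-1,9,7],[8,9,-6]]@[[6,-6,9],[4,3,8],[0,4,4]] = C[0][0] = (-1)*(6) + (9)*(4) + (7)*(0) = 30
C[0][1] = (-1)*(-6) + (9)*(3) + (7)*(4) = 61
C[0][2] = (-1)*(9) + (9)*(8) + (7)*(4) = 91
C[1][0] = (8)*(6) + (9)*(4) + (-6)*(0) = 84
C[1][1] = (8)*(-6) + (9)*(3) + (-6)*(4) = -45
C[1][2] = (8)*(9) + (9)*(8) + (-6)*(4) = 120
= [[30, 61, 91], [84, -45, 120]]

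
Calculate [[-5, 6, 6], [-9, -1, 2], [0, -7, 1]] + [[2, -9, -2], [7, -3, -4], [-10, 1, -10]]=[[-3, -3, 4], [-2, -4, -2], [-10, -6, -9]]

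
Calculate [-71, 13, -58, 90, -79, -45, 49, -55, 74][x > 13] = [90, 49, 74]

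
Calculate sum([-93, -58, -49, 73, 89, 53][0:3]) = slice → [-93, -58, -49]
(-93) + (-58) + (-49)
= -200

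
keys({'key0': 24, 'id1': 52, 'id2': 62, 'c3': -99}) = ['key0', 'id1', 'id2', 'c3']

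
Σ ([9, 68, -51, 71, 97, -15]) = 9 + 68 + (-51) + 71 + 97 + (-15)
= 179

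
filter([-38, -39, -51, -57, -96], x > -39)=[-38]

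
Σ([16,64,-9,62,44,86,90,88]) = 16 + 64 + (-9) + 62 + 44 + 86 + 90 + 88
= 441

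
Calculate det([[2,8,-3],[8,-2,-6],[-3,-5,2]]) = (1)*(2)*det([[-2, -6], [-5, 2]]) + (-1)*(8)*det([[8, -6], [-3, 2]]) + (1)*(-3)*det([[8, -2], [-3, -5]])
= -68 + 16 + 138
= 86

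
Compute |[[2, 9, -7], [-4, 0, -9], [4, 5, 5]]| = (1)*(2)*det([[0, -9], [5, 5]]) + (-1)*(9)*det([[-4, -9], [4, 5]]) + (1)*(-7)*det([[-4, 0], [4, 5]])
= 90 + -144 + 140
= 86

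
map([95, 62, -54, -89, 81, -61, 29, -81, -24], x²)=[9025, 3844, 2916, 7921, 6561, 3721, 841, 6561, 576]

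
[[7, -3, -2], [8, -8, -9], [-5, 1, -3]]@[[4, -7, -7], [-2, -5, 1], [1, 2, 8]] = C[0][0] = (7)*(4) + (-3)*(-2) + (-2)*(1) = 32
C[0][1] = (7)*(-7) + (-3)*(-5) + (-2)*(2) = -38
C[0][2] = (7)*(-7) + (-3)*(1) + (-2)*(8) = -68
C[1][0] = (8)*(4) + (-8)*(-2) + (-9)*(1) = 39
C[1][1] = (8)*(-7) + (-8)*(-5) + (-9)*(2) = -34
C[1][2] = (8)*(-7) + (-8)*(1) + (-9)*(8) = -136
... (3 more cells)
= [[32, -38, -68], [39, -34, -136], [-25, 24, 12]]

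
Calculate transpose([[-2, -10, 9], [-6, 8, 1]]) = [[-2, -6], [-10, 8], [9, 1]]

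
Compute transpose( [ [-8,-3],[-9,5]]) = [[-8, -9], [-3, 5]]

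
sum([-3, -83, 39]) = (-3) + (-83) + 39
= -47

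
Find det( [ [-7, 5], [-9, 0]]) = (-7)*(0) - (5)*(-9)
= 45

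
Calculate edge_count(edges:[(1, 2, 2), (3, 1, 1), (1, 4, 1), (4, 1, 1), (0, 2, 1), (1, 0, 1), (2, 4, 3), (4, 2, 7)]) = 8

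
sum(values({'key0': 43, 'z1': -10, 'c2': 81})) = 114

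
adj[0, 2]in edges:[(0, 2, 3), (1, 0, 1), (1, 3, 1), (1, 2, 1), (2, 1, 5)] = 3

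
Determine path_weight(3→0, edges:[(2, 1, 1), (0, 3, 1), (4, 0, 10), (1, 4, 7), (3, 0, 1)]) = w(3→0)=1
= 1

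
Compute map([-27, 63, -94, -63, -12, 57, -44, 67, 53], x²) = [729, 3969, 8836, 3969, 144, 3249, 1936, 4489, 2809]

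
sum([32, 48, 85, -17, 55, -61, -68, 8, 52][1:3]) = 133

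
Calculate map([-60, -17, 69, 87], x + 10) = [-50, -7, 79, 97]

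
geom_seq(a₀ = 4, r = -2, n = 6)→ a_0 = 4*(-2)^0 = 4
a_1 = 4*(-2)^1 = -8
a_2 = 4*(-2)^2 = 16
...
= [4, -8, 16, -32, 64, -128]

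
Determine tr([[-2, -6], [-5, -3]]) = -5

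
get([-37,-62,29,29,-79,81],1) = -62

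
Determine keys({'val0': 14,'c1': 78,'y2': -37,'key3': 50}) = ['val0', 'c1', 'y2', 'key3']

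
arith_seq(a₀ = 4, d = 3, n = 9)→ a_0 = 4 + 0*3 = 4
a_1 = 4 + 1*3 = 7
a_2 = 4 + 2*3 = 10
...
= [4, 7, 10, 13, 16, 19, 22, 25, 28]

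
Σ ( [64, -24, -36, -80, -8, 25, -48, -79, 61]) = -125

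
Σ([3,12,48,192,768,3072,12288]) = 3 + 12 + 48 + 192 + 768 + 3072 + 12288
= 16383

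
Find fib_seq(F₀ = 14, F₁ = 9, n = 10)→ [14, 9, 23, 32, 55, 87, 142, 229, 371, 600]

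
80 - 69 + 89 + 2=102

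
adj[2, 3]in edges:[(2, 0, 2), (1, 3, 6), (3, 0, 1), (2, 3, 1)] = 1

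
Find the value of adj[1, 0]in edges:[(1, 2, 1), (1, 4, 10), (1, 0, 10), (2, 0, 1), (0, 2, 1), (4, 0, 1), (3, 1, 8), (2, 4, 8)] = 10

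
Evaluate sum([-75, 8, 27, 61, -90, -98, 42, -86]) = -211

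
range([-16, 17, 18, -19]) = 37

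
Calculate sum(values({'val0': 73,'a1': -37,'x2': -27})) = 73 + (-37) + (-27)
= 9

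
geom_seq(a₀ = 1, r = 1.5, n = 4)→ [1.0, 1.5, 2.25, 3.375]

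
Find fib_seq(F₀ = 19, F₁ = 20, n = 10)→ [19, 20, 39, 59, 98, 157, 255, 412, 667, 1079]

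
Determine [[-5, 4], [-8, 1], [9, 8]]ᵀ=[[-5, -8, 9], [4, 1, 8]]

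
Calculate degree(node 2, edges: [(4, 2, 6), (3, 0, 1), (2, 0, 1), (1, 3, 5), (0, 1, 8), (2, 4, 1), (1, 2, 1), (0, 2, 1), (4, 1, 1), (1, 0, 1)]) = 5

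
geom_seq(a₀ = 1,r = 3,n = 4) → a_0 = 1*3^0 = 1
a_1 = 1*3^1 = 3
a_2 = 1*3^2 = 9
...
= [1, 3, 9, 27]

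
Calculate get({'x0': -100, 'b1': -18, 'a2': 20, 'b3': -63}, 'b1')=-18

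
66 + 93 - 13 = 146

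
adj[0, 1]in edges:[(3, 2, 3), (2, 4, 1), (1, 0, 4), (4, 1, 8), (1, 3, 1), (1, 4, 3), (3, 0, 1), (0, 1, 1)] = 1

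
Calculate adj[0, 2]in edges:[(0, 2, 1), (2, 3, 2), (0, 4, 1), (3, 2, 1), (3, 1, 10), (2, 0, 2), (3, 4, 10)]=1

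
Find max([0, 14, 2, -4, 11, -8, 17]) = 17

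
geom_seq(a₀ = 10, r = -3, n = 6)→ [10, -30, 90, -270, 810, -2430]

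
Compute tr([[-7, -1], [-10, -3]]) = -10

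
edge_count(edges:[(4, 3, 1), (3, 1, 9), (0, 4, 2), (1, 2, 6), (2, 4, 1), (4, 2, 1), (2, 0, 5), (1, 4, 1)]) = 8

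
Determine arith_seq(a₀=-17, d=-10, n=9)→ a_0 = -17 + 0*-10 = -17
a_1 = -17 + 1*-10 = -27
a_2 = -17 + 2*-10 = -37
...
= [-17, -27, -37, -47, -57, -67, -77, -87, -97]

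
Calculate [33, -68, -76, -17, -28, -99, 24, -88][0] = 33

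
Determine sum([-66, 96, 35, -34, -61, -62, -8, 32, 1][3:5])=-95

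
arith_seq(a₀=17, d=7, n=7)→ a_0 = 17 + 0*7 = 17
a_1 = 17 + 1*7 = 24
a_2 = 17 + 2*7 = 31
...
= [17, 24, 31, 38, 45, 52, 59]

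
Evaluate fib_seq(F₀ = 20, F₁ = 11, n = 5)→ F_2 = F_1 + F_0 = 31
F_3 = F_2 + F_1 = 42
F_4 = F_3 + F_2 = 73
= [20, 11, 31, 42, 73]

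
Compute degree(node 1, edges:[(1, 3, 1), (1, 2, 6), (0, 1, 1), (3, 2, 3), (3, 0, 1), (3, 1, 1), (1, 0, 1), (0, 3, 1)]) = incident: (1,3), (1,2), (0,1), (3,1), (1,0)
= 5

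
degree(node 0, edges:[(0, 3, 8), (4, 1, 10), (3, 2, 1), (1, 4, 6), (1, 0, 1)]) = 2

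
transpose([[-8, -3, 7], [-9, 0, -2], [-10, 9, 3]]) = [[-8, -9, -10], [-3, 0, 9], [7, -2, 3]]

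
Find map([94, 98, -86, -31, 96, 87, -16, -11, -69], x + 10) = 94+10=104, 98+10=108, -86+10=-76, -31+10=-21, 96+10=106, 87+10=97, -16+10=-6, -11+10=-1, -69+10=-59
= [104, 108, -76, -21, 106, 97, -6, -1, -59]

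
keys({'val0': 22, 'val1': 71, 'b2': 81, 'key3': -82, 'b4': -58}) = ['val0', 'val1', 'b2', 'key3', 'b4']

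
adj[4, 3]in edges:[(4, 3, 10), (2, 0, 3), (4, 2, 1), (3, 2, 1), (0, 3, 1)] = 10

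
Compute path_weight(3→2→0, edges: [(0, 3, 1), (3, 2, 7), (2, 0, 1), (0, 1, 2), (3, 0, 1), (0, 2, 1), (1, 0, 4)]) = w(3→2)=7 + w(2→0)=1
= 8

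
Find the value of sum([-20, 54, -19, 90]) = 105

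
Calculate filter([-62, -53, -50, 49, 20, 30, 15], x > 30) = keep x where x > 30: -62✗, -53✗, -50✗, 49✓, 20✗, 30✗, 15✗
= [49]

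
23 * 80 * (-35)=-64400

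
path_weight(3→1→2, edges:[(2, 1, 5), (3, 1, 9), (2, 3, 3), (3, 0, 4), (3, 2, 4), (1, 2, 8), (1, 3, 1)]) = 17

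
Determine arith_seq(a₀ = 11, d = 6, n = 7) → a_0 = 11 + 0*6 = 11
a_1 = 11 + 1*6 = 17
a_2 = 11 + 2*6 = 23
...
= [11, 17, 23, 29, 35, 41, 47]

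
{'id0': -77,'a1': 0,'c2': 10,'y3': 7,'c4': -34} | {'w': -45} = {'id0': -77, 'a1': 0, 'c2': 10, 'y3': 7, 'c4': -34, 'w': -45}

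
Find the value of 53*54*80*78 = 17858880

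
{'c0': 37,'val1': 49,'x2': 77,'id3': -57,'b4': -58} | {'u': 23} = {'c0': 37, 'val1': 49, 'x2': 77, 'id3': -57, 'b4': -58, 'u': 23}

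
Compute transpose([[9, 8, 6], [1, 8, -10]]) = [[9, 1], [8, 8], [6, -10]]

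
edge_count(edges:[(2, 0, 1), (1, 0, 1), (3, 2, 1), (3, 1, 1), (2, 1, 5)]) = 5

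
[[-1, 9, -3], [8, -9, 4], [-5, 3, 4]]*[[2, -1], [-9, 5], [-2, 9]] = [[-77, 19], [89, -17], [-45, 56]]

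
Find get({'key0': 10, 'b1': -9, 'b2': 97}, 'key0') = 10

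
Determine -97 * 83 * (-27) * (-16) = -3478032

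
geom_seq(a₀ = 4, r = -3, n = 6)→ [4, -12, 36, -108, 324, -972]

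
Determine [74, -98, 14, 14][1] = -98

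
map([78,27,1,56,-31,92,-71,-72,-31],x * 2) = [156, 54, 2, 112, -62, 184, -142, -144, -62]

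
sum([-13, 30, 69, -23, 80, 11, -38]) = (-13) + 30 + 69 + (-23) + 80 + 11 + (-38)
= 116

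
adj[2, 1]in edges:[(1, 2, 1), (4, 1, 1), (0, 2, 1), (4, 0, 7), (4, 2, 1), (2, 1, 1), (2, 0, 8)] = 1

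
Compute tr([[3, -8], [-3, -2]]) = diagonal: 3 + (-2)
= 1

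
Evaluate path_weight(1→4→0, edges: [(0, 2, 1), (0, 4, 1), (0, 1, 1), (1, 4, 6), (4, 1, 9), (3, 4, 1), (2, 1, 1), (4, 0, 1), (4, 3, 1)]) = 7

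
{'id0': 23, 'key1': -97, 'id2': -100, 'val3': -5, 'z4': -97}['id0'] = 23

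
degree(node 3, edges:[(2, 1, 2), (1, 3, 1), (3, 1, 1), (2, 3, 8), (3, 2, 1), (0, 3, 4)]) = 5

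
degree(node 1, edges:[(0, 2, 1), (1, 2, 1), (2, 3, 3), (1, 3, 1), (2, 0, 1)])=2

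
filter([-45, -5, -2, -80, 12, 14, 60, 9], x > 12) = [14, 60]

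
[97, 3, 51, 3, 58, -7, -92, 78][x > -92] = keep x where x > -92: 97✓, 3✓, 51✓, 3✓, 58✓, -7✓, -92✗, 78✓
= [97, 3, 51, 3, 58, -7, 78]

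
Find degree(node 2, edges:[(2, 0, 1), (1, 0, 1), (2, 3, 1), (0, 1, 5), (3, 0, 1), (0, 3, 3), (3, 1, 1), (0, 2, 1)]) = 3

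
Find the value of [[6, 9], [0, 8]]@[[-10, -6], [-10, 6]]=[[-150, 18], [-80, 48]]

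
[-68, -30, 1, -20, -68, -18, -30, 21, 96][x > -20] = keep x where x > -20: -68✗, -30✗, 1✓, -20✗, -68✗, -18✓, -30✗, 21✓, 96✓
= [1, -18, 21, 96]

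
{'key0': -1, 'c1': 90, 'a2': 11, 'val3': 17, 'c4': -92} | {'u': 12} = {'key0': -1, 'c1': 90, 'a2': 11, 'val3': 17, 'c4': -92, 'u': 12}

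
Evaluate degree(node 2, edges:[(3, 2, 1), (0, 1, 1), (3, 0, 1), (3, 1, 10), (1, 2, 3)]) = incident: (3,2), (1,2)
= 2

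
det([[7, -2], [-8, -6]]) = (7)*(-6) - (-2)*(-8)
= -58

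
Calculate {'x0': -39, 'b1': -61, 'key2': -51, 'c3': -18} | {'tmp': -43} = {'x0': -39, 'b1': -61, 'key2': -51, 'c3': -18, 'tmp': -43}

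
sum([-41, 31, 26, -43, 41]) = 14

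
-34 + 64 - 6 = 24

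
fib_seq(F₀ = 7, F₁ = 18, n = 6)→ F_2 = F_1 + F_0 = 25
F_3 = F_2 + F_1 = 43
F_4 = F_3 + F_2 = 68
...
= [7, 18, 25, 43, 68, 111]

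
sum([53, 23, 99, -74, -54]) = 47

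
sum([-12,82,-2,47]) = (-12) + 82 + (-2) + 47
= 115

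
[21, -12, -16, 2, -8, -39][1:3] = [-12, -16]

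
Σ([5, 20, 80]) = 5 + 20 + 80
= 105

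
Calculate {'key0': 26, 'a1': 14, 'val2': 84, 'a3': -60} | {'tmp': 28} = {'key0': 26, 'a1': 14, 'val2': 84, 'a3': -60, 'tmp': 28}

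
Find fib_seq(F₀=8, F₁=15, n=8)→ [8, 15, 23, 38, 61, 99, 160, 259]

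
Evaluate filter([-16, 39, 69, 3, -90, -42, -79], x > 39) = keep x where x > 39: -16✗, 39✗, 69✓, 3✗, -90✗, -42✗, -79✗
= [69]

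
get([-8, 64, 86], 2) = 86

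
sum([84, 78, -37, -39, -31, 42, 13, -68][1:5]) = -29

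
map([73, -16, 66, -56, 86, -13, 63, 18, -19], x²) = [5329, 256, 4356, 3136, 7396, 169, 3969, 324, 361]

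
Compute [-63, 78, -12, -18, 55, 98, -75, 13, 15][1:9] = [78, -12, -18, 55, 98, -75, 13, 15]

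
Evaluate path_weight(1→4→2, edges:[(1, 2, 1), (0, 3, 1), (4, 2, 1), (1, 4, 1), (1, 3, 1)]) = w(1→4)=1 + w(4→2)=1
= 2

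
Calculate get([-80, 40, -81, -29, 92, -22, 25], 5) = -22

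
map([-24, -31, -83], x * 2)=[-48, -62, -166]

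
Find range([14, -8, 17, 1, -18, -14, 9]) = 35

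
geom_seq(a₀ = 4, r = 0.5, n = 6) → [4.0, 2.0, 1.0, 0.5, 0.25, 0.125]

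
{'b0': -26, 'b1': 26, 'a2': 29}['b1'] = 26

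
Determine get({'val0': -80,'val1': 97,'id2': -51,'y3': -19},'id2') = -51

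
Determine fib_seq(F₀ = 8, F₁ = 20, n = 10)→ [8, 20, 28, 48, 76, 124, 200, 324, 524, 848]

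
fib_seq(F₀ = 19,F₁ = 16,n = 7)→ [19, 16, 35, 51, 86, 137, 223]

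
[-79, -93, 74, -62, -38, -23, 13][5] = -23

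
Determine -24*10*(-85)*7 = 142800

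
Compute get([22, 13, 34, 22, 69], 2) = 34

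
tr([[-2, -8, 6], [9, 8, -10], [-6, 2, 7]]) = diagonal: (-2) + 8 + 7
= 13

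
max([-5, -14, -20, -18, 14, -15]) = 14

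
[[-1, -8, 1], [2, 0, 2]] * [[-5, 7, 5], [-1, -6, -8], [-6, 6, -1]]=[[7, 47, 58], [-22, 26, 8]]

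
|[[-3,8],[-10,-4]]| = 92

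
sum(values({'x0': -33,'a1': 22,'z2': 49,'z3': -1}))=37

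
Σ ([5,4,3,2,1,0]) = 5 + 4 + 3 + 2 + 1 + 0
= 15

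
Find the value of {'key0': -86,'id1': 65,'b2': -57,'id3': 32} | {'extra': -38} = {'key0': -86, 'id1': 65, 'b2': -57, 'id3': 32, 'extra': -38}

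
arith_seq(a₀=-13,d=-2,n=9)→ [-13, -15, -17, -19, -21, -23, -25, -27, -29]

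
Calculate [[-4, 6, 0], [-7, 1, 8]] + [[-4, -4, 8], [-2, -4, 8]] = [[-8, 2, 8], [-9, -3, 16]]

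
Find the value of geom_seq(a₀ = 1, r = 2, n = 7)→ a_0 = 1*2^0 = 1
a_1 = 1*2^1 = 2
a_2 = 1*2^2 = 4
...
= [1, 2, 4, 8, 16, 32, 64]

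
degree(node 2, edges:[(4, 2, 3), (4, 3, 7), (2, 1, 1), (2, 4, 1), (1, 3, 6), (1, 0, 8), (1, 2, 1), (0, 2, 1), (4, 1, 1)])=incident: (4,2), (2,1), (2,4), (1,2), (0,2)
= 5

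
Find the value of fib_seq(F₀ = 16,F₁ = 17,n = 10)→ F_2 = F_1 + F_0 = 33
F_3 = F_2 + F_1 = 50
F_4 = F_3 + F_2 = 83
...
= [16, 17, 33, 50, 83, 133, 216, 349, 565, 914]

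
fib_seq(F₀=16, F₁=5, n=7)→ [16, 5, 21, 26, 47, 73, 120]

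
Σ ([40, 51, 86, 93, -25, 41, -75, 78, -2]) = 40 + 51 + 86 + 93 + (-25) + 41 + (-75) + 78 + (-2)
= 287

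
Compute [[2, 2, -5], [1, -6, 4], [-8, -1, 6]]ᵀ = [[2, 1, -8], [2, -6, -1], [-5, 4, 6]]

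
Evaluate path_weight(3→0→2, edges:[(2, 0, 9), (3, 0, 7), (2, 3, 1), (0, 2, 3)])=w(3→0)=7 + w(0→2)=3
= 10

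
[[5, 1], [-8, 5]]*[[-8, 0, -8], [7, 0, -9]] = C[0][0] = (5)*(-8) + (1)*(7) = -33
C[0][1] = (5)*(0) + (1)*(0) = 0
C[0][2] = (5)*(-8) + (1)*(-9) = -49
C[1][0] = (-8)*(-8) + (5)*(7) = 99
C[1][1] = (-8)*(0) + (5)*(0) = 0
C[1][2] = (-8)*(-8) + (5)*(-9) = 19
= [[-33, 0, -49], [99, 0, 19]]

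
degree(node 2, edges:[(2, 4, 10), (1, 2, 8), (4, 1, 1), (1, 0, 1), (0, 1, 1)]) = incident: (2,4), (1,2)
= 2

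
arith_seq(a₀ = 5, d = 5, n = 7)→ [5, 10, 15, 20, 25, 30, 35]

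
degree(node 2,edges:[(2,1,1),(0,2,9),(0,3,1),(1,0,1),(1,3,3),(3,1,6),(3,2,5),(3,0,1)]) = 3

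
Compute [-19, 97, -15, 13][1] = 97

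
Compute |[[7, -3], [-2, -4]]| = -34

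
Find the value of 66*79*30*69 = 10792980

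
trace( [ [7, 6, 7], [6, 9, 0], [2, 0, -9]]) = 7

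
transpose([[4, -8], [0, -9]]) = [[4, 0], [-8, -9]]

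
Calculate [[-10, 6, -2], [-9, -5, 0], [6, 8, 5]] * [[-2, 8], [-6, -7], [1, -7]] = C[0][0] = (-10)*(-2) + (6)*(-6) + (-2)*(1) = -18
C[0][1] = (-10)*(8) + (6)*(-7) + (-2)*(-7) = -108
C[1][0] = (-9)*(-2) + (-5)*(-6) + (0)*(1) = 48
C[1][1] = (-9)*(8) + (-5)*(-7) + (0)*(-7) = -37
C[2][0] = (6)*(-2) + (8)*(-6) + (5)*(1) = -55
C[2][1] = (6)*(8) + (8)*(-7) + (5)*(-7) = -43
= [[-18, -108], [48, -37], [-55, -43]]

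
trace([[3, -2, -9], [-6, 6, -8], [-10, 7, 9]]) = diagonal: 3 + 6 + 9
= 18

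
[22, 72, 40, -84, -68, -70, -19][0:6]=[22, 72, 40, -84, -68, -70]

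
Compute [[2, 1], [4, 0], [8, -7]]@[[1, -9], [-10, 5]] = C[0][0] = (2)*(1) + (1)*(-10) = -8
C[0][1] = (2)*(-9) + (1)*(5) = -13
C[1][0] = (4)*(1) + (0)*(-10) = 4
C[1][1] = (4)*(-9) + (0)*(5) = -36
C[2][0] = (8)*(1) + (-7)*(-10) = 78
C[2][1] = (8)*(-9) + (-7)*(5) = -107
= [[-8, -13], [4, -36], [78, -107]]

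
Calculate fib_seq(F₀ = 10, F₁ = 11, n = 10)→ [10, 11, 21, 32, 53, 85, 138, 223, 361, 584]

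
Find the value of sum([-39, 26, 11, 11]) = (-39) + 26 + 11 + 11
= 9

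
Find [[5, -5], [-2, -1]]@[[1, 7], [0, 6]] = C[0][0] = (5)*(1) + (-5)*(0) = 5
C[0][1] = (5)*(7) + (-5)*(6) = 5
C[1][0] = (-2)*(1) + (-1)*(0) = -2
C[1][1] = (-2)*(7) + (-1)*(6) = -20
= [[5, 5], [-2, -20]]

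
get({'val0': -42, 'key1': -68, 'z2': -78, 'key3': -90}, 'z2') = -78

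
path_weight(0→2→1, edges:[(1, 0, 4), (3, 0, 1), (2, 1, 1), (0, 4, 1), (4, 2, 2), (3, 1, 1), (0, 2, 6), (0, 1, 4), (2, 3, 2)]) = w(0→2)=6 + w(2→1)=1
= 7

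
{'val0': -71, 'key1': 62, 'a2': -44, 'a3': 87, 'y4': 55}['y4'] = 55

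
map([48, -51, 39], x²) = [2304, 2601, 1521]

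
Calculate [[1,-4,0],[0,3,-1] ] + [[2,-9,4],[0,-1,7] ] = [[3, -13, 4], [0, 2, 6]]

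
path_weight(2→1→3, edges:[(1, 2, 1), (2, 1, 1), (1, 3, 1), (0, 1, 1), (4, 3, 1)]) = 2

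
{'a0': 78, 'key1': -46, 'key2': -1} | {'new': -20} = {'a0': 78, 'key1': -46, 'key2': -1, 'new': -20}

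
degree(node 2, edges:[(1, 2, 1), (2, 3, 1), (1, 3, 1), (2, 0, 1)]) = incident: (1,2), (2,3), (2,0)
= 3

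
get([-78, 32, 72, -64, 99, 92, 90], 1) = 32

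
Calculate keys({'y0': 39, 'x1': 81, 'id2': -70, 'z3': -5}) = ['y0', 'x1', 'id2', 'z3']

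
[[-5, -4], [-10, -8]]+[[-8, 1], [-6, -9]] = [[-13, -3], [-16, -17]]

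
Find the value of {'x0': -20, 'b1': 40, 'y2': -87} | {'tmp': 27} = {'x0': -20, 'b1': 40, 'y2': -87, 'tmp': 27}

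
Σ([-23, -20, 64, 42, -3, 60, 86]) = 206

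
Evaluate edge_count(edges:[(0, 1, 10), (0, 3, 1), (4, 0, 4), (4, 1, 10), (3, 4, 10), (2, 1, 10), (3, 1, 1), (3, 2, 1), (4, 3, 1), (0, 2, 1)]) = 10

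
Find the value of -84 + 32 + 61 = 9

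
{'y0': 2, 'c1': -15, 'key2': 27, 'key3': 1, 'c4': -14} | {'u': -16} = {'y0': 2, 'c1': -15, 'key2': 27, 'key3': 1, 'c4': -14, 'u': -16}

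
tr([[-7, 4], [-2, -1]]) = -8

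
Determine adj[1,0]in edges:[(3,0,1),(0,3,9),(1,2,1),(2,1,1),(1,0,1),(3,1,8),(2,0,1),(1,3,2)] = 1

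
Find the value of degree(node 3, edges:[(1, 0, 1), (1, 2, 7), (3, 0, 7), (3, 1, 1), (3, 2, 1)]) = 3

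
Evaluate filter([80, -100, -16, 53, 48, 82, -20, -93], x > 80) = keep x where x > 80: 80✗, -100✗, -16✗, 53✗, 48✗, 82✓, -20✗, -93✗
= [82]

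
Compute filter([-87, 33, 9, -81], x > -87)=keep x where x > -87: -87✗, 33✓, 9✓, -81✓
= [33, 9, -81]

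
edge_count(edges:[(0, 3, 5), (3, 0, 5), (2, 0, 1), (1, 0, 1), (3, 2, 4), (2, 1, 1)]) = 6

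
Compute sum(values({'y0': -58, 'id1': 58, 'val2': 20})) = 20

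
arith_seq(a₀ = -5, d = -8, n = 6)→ a_0 = -5 + 0*-8 = -5
a_1 = -5 + 1*-8 = -13
a_2 = -5 + 2*-8 = -21
...
= [-5, -13, -21, -29, -37, -45]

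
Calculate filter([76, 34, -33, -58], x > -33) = keep x where x > -33: 76✓, 34✓, -33✗, -58✗
= [76, 34]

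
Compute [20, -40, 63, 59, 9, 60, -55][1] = -40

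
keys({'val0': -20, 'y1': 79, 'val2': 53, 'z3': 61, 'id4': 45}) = ['val0', 'y1', 'val2', 'z3', 'id4']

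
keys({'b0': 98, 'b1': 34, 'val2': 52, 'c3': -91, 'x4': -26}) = ['b0', 'b1', 'val2', 'c3', 'x4']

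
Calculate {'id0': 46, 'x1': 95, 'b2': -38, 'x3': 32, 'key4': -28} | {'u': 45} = {'id0': 46, 'x1': 95, 'b2': -38, 'x3': 32, 'key4': -28, 'u': 45}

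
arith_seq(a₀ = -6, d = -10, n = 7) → [-6, -16, -26, -36, -46, -56, -66]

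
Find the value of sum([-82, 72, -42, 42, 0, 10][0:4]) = slice → [-82, 72, -42, 42]
(-82) + 72 + (-42) + 42
= -10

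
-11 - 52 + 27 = -36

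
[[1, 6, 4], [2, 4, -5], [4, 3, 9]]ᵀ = [[1, 2, 4], [6, 4, 3], [4, -5, 9]]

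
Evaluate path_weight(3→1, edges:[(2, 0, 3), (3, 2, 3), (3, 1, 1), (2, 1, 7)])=1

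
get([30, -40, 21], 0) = 30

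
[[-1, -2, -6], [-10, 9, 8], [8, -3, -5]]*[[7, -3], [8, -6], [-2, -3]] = C[0][0] = (-1)*(7) + (-2)*(8) + (-6)*(-2) = -11
C[0][1] = (-1)*(-3) + (-2)*(-6) + (-6)*(-3) = 33
C[1][0] = (-10)*(7) + (9)*(8) + (8)*(-2) = -14
C[1][1] = (-10)*(-3) + (9)*(-6) + (8)*(-3) = -48
C[2][0] = (8)*(7) + (-3)*(8) + (-5)*(-2) = 42
C[2][1] = (8)*(-3) + (-3)*(-6) + (-5)*(-3) = 9
= [[-11, 33], [-14, -48], [42, 9]]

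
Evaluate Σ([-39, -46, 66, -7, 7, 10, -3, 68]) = (-39) + (-46) + 66 + (-7) + 7 + 10 + (-3) + 68
= 56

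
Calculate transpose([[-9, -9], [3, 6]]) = [[-9, 3], [-9, 6]]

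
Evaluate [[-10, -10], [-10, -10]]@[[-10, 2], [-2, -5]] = C[0][0] = (-10)*(-10) + (-10)*(-2) = 120
C[0][1] = (-10)*(2) + (-10)*(-5) = 30
C[1][0] = (-10)*(-10) + (-10)*(-2) = 120
C[1][1] = (-10)*(2) + (-10)*(-5) = 30
= [[120, 30], [120, 30]]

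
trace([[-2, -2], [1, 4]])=diagonal: (-2) + 4
= 2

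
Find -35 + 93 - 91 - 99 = -132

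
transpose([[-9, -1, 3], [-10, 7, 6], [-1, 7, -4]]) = [[-9, -10, -1], [-1, 7, 7], [3, 6, -4]]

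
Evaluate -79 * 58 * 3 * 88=-1209648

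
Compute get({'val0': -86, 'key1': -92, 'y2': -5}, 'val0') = -86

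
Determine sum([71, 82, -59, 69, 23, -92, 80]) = 71 + 82 + (-59) + 69 + 23 + (-92) + 80
= 174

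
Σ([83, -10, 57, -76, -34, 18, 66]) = 83 + (-10) + 57 + (-76) + (-34) + 18 + 66
= 104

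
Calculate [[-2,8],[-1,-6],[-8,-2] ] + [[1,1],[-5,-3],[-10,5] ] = [[-1, 9], [-6, -9], [-18, 3]]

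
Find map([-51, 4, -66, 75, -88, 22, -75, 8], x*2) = [-102, 8, -132, 150, -176, 44, -150, 16]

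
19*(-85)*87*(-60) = 8430300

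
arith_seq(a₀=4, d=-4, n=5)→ [4, 0, -4, -8, -12]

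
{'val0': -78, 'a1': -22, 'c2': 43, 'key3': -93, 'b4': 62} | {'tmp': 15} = {'val0': -78, 'a1': -22, 'c2': 43, 'key3': -93, 'b4': 62, 'tmp': 15}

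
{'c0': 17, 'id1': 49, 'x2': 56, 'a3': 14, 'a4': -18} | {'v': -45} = {'c0': 17, 'id1': 49, 'x2': 56, 'a3': 14, 'a4': -18, 'v': -45}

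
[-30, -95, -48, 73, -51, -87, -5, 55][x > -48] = keep x where x > -48: -30✓, -95✗, -48✗, 73✓, -51✗, -87✗, -5✓, 55✓
= [-30, 73, -5, 55]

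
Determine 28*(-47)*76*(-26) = 2600416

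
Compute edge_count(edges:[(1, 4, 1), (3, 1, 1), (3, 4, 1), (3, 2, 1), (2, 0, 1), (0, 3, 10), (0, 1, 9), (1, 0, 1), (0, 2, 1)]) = 9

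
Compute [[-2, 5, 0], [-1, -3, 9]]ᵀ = [[-2, -1], [5, -3], [0, 9]]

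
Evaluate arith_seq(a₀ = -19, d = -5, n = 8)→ a_0 = -19 + 0*-5 = -19
a_1 = -19 + 1*-5 = -24
a_2 = -19 + 2*-5 = -29
...
= [-19, -24, -29, -34, -39, -44, -49, -54]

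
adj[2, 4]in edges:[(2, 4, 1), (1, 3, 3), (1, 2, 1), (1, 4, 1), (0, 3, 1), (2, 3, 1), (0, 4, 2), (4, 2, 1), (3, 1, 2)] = 1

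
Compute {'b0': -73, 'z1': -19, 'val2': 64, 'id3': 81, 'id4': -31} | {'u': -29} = {'b0': -73, 'z1': -19, 'val2': 64, 'id3': 81, 'id4': -31, 'u': -29}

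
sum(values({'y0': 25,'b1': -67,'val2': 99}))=57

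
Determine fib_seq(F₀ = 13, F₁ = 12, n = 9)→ [13, 12, 25, 37, 62, 99, 161, 260, 421]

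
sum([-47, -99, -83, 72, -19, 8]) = (-47) + (-99) + (-83) + 72 + (-19) + 8
= -168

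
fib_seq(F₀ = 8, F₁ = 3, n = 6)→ F_2 = F_1 + F_0 = 11
F_3 = F_2 + F_1 = 14
F_4 = F_3 + F_2 = 25
...
= [8, 3, 11, 14, 25, 39]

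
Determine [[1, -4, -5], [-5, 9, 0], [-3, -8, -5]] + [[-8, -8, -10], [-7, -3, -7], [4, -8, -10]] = [[-7, -12, -15], [-12, 6, -7], [1, -16, -15]]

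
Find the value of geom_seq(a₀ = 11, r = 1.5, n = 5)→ a_0 = 11*1.5^0 = 11.0
a_1 = 11*1.5^1 = 16.5
a_2 = 11*1.5^2 = 24.75
...
= [11.0, 16.5, 24.75, 37.125, 55.6875]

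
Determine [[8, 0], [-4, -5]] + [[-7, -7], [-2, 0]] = [[1, -7], [-6, -5]]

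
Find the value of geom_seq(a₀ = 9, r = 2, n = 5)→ a_0 = 9*2^0 = 9
a_1 = 9*2^1 = 18
a_2 = 9*2^2 = 36
...
= [9, 18, 36, 72, 144]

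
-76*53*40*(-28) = 4511360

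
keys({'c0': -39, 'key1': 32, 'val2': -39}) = ['c0', 'key1', 'val2']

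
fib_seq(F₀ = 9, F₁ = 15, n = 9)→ [9, 15, 24, 39, 63, 102, 165, 267, 432]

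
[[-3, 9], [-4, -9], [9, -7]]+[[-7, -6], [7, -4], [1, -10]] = [[-10, 3], [3, -13], [10, -17]]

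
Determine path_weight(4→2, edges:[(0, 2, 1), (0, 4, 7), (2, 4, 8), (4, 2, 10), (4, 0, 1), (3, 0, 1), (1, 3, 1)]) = w(4→2)=10
= 10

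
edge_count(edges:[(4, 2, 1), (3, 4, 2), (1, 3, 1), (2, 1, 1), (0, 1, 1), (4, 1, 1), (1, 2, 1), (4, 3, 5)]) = 8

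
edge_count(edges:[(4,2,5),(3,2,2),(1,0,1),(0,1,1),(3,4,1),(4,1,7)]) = 6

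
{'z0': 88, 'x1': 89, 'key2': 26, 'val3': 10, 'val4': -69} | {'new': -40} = {'z0': 88, 'x1': 89, 'key2': 26, 'val3': 10, 'val4': -69, 'new': -40}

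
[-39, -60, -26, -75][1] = -60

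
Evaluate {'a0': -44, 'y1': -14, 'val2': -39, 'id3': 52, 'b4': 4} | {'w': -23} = {'a0': -44, 'y1': -14, 'val2': -39, 'id3': 52, 'b4': 4, 'w': -23}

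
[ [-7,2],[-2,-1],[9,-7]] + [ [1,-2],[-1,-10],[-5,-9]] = [[-6, 0], [-3, -11], [4, -16]]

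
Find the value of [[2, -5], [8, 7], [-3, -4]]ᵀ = [[2, 8, -3], [-5, 7, -4]]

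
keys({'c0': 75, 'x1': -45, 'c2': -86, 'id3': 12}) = ['c0', 'x1', 'c2', 'id3']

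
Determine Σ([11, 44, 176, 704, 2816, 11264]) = 15015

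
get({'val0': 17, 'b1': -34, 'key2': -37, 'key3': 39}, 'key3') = 39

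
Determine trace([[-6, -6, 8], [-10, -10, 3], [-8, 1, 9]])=diagonal: (-6) + (-10) + 9
= -7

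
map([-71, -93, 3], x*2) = -71*2=-142, -93*2=-186, 3*2=6
= [-142, -186, 6]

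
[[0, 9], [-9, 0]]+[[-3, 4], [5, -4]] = [[-3, 13], [-4, -4]]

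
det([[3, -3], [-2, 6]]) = (3)*(6) - (-3)*(-2)
= 12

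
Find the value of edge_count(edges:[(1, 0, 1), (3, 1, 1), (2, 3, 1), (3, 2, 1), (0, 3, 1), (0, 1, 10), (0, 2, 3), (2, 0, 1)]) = 8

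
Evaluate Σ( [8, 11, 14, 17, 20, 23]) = 8 + 11 + 14 + 17 + 20 + 23
= 93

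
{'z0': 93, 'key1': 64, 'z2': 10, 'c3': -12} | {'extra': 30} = {'z0': 93, 'key1': 64, 'z2': 10, 'c3': -12, 'extra': 30}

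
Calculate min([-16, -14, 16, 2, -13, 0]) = -16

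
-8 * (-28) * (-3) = -672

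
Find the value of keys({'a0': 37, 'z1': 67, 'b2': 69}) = ['a0', 'z1', 'b2']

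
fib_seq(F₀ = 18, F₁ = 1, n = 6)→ [18, 1, 19, 20, 39, 59]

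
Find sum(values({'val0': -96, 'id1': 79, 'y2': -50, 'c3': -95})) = (-96) + 79 + (-50) + (-95)
= -162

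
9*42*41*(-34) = -526932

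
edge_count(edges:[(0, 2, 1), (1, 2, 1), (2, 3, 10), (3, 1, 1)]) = 4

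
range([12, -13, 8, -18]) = 30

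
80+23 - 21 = 82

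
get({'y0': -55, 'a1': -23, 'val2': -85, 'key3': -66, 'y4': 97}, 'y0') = -55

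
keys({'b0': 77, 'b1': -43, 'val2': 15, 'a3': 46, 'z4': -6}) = ['b0', 'b1', 'val2', 'a3', 'z4']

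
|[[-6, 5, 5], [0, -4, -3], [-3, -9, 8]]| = 339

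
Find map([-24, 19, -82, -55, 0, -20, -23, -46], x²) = (-24)²=576, (19)²=361, (-82)²=6724, (-55)²=3025, (0)²=0, (-20)²=400, (-23)²=529, (-46)²=2116
= [576, 361, 6724, 3025, 0, 400, 529, 2116]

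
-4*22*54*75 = -356400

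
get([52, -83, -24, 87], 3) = 87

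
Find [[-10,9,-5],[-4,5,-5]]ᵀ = [[-10, -4], [9, 5], [-5, -5]]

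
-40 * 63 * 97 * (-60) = 14666400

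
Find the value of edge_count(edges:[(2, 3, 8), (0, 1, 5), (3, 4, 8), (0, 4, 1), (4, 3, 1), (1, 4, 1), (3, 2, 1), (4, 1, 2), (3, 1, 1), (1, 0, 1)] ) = 10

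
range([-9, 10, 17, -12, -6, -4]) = 29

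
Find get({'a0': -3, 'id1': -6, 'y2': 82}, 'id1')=-6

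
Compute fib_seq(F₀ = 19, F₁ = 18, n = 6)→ [19, 18, 37, 55, 92, 147]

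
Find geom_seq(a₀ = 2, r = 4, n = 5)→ [2, 8, 32, 128, 512]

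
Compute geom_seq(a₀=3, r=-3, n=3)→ a_0 = 3*(-3)^0 = 3
a_1 = 3*(-3)^1 = -9
a_2 = 3*(-3)^2 = 27
= [3, -9, 27]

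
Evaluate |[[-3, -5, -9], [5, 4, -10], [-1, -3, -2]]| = (1)*(-3)*det([[4, -10], [-3, -2]]) + (-1)*(-5)*det([[5, -10], [-1, -2]]) + (1)*(-9)*det([[5, 4], [-1, -3]])
= 114 + -100 + 99
= 113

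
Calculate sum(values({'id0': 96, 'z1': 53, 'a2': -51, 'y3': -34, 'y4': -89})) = -25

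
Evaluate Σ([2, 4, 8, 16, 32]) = 2 + 4 + 8 + 16 + 32
= 62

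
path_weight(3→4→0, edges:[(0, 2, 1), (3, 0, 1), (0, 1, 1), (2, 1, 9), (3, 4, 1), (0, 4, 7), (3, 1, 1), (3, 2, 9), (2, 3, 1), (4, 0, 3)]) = w(3→4)=1 + w(4→0)=3
= 4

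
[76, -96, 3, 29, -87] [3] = 29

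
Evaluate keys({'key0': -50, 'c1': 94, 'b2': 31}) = ['key0', 'c1', 'b2']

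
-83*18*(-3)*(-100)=-448200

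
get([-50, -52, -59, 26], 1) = -52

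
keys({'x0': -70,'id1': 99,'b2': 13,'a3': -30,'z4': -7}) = ['x0', 'id1', 'b2', 'a3', 'z4']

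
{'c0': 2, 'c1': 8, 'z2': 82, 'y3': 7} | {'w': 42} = {'c0': 2, 'c1': 8, 'z2': 82, 'y3': 7, 'w': 42}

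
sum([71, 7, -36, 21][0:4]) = slice → [71, 7, -36, 21]
71 + 7 + (-36) + 21
= 63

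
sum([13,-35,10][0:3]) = -12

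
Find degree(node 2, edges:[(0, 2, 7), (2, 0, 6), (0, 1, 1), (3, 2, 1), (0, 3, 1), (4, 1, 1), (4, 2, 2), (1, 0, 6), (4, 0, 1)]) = incident: (0,2), (2,0), (3,2), (4,2)
= 4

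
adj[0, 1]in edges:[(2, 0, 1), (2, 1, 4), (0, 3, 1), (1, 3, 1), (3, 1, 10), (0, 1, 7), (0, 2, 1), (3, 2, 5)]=7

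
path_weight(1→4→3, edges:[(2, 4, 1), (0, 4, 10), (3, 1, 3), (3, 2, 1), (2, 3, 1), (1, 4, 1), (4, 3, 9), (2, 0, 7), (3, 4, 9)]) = w(1→4)=1 + w(4→3)=9
= 10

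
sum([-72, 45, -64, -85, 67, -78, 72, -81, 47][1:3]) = -19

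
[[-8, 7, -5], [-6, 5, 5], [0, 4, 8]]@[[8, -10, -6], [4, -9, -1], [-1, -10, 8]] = C[0][0] = (-8)*(8) + (7)*(4) + (-5)*(-1) = -31
C[0][1] = (-8)*(-10) + (7)*(-9) + (-5)*(-10) = 67
C[0][2] = (-8)*(-6) + (7)*(-1) + (-5)*(8) = 1
C[1][0] = (-6)*(8) + (5)*(4) + (5)*(-1) = -33
C[1][1] = (-6)*(-10) + (5)*(-9) + (5)*(-10) = -35
C[1][2] = (-6)*(-6) + (5)*(-1) + (5)*(8) = 71
... (3 more cells)
= [[-31, 67, 1], [-33, -35, 71], [8, -116, 60]]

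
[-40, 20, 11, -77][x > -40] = keep x where x > -40: -40✗, 20✓, 11✓, -77✗
= [20, 11]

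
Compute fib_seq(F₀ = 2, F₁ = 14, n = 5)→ F_2 = F_1 + F_0 = 16
F_3 = F_2 + F_1 = 30
F_4 = F_3 + F_2 = 46
= [2, 14, 16, 30, 46]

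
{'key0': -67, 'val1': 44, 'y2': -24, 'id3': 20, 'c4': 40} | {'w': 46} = {'key0': -67, 'val1': 44, 'y2': -24, 'id3': 20, 'c4': 40, 'w': 46}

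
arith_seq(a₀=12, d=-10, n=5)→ [12, 2, -8, -18, -28]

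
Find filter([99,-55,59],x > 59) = [99]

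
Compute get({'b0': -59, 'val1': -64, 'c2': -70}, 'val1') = -64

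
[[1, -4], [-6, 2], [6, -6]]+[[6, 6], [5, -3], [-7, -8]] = [[7, 2], [-1, -1], [-1, -14]]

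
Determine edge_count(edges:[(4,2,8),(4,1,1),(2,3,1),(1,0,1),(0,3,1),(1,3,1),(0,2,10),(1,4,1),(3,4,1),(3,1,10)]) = 10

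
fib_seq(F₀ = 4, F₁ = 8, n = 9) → F_2 = F_1 + F_0 = 12
F_3 = F_2 + F_1 = 20
F_4 = F_3 + F_2 = 32
...
= [4, 8, 12, 20, 32, 52, 84, 136, 220]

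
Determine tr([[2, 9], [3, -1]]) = diagonal: 2 + (-1)
= 1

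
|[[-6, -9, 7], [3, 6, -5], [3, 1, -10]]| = (1)*(-6)*det([[6, -5], [1, -10]]) + (-1)*(-9)*det([[3, -5], [3, -10]]) + (1)*(7)*det([[3, 6], [3, 1]])
= 330 + -135 + -105
= 90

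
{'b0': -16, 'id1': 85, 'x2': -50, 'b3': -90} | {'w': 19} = {'b0': -16, 'id1': 85, 'x2': -50, 'b3': -90, 'w': 19}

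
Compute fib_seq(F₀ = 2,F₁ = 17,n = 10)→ [2, 17, 19, 36, 55, 91, 146, 237, 383, 620]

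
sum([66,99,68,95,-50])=278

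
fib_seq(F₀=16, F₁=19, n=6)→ F_2 = F_1 + F_0 = 35
F_3 = F_2 + F_1 = 54
F_4 = F_3 + F_2 = 89
...
= [16, 19, 35, 54, 89, 143]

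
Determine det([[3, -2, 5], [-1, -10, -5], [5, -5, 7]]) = 26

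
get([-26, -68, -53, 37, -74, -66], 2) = -53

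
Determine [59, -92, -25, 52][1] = -92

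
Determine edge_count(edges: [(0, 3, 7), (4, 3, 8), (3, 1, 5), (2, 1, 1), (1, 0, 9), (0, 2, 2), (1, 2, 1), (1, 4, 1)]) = 8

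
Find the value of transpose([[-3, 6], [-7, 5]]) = [[-3, -7], [6, 5]]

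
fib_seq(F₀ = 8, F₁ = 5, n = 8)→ [8, 5, 13, 18, 31, 49, 80, 129]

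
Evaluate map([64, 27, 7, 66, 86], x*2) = 64*2=128, 27*2=54, 7*2=14, 66*2=132, 86*2=172
= [128, 54, 14, 132, 172]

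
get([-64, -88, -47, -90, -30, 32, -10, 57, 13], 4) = -30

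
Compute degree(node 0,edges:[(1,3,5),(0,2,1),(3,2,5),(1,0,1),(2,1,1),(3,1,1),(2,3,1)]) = incident: (0,2), (1,0)
= 2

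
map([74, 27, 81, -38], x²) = (74)²=5476, (27)²=729, (81)²=6561, (-38)²=1444
= [5476, 729, 6561, 1444]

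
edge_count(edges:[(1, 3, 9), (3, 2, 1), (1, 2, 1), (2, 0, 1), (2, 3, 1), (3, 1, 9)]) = 6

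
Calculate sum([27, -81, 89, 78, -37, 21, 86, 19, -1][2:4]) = 167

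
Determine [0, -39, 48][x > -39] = keep x where x > -39: 0✓, -39✗, 48✓
= [0, 48]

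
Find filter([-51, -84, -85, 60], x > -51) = [60]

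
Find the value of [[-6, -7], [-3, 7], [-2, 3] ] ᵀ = [[-6, -3, -2], [-7, 7, 3]]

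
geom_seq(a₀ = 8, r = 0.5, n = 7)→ [8.0, 4.0, 2.0, 1.0, 0.5, 0.25, 0.125]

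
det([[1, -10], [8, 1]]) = (1)*(1) - (-10)*(8)
= 81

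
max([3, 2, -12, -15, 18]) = 18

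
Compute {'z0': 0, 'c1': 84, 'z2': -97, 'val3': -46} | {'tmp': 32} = {'z0': 0, 'c1': 84, 'z2': -97, 'val3': -46, 'tmp': 32}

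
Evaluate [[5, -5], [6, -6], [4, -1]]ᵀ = [[5, 6, 4], [-5, -6, -1]]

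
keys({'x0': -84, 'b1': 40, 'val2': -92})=['x0', 'b1', 'val2']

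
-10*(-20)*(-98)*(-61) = 1195600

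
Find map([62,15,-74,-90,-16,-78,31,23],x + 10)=62+10=72, 15+10=25, -74+10=-64, -90+10=-80, -16+10=-6, -78+10=-68, 31+10=41, 23+10=33
= [72, 25, -64, -80, -6, -68, 41, 33]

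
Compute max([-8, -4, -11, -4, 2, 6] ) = 6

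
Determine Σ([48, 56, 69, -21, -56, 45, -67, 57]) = 48 + 56 + 69 + (-21) + (-56) + 45 + (-67) + 57
= 131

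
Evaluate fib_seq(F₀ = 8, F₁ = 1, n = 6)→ F_2 = F_1 + F_0 = 9
F_3 = F_2 + F_1 = 10
F_4 = F_3 + F_2 = 19
...
= [8, 1, 9, 10, 19, 29]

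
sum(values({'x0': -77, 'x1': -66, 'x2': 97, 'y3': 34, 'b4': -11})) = (-77) + (-66) + 97 + 34 + (-11)
= -23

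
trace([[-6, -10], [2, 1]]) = diagonal: (-6) + 1
= -5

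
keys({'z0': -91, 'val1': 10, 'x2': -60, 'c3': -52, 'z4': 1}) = ['z0', 'val1', 'x2', 'c3', 'z4']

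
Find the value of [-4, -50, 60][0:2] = [-4, -50]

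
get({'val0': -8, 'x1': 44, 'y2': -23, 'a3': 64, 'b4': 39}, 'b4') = 39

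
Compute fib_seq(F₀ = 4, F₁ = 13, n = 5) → [4, 13, 17, 30, 47]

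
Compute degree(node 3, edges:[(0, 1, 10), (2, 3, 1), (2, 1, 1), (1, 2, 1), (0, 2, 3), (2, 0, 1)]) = 1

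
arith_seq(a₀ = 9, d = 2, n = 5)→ a_0 = 9 + 0*2 = 9
a_1 = 9 + 1*2 = 11
a_2 = 9 + 2*2 = 13
...
= [9, 11, 13, 15, 17]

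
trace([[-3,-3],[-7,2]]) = -1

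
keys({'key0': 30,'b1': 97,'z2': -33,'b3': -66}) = ['key0', 'b1', 'z2', 'b3']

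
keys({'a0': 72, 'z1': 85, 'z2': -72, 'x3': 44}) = ['a0', 'z1', 'z2', 'x3']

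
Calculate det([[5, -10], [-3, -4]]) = -50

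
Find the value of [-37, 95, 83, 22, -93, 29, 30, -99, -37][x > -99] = [-37, 95, 83, 22, -93, 29, 30, -37]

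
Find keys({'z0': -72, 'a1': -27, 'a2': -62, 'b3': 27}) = ['z0', 'a1', 'a2', 'b3']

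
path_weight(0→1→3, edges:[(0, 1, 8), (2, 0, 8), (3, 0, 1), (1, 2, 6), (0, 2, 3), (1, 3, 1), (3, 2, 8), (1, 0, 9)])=9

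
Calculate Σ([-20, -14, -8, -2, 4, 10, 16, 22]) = 8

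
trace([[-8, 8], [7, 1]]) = -7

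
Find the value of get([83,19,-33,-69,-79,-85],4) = -79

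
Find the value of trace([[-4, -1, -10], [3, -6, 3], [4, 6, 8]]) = -2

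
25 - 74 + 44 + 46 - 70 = -29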